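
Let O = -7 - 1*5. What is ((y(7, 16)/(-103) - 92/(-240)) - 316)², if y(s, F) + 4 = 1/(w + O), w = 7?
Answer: 3803510167081/38192400 ≈ 99588.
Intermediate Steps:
O = -12 (O = -7 - 5 = -12)
y(s, F) = -21/5 (y(s, F) = -4 + 1/(7 - 12) = -4 + 1/(-5) = -4 - ⅕ = -21/5)
((y(7, 16)/(-103) - 92/(-240)) - 316)² = ((-21/5/(-103) - 92/(-240)) - 316)² = ((-21/5*(-1/103) - 92*(-1/240)) - 316)² = ((21/515 + 23/60) - 316)² = (2621/6180 - 316)² = (-1950259/6180)² = 3803510167081/38192400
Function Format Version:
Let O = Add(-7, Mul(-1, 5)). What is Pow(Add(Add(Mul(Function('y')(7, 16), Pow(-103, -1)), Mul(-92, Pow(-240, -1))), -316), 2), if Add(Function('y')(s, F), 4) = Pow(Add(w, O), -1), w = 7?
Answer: Rational(3803510167081, 38192400) ≈ 99588.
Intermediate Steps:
O = -12 (O = Add(-7, -5) = -12)
Function('y')(s, F) = Rational(-21, 5) (Function('y')(s, F) = Add(-4, Pow(Add(7, -12), -1)) = Add(-4, Pow(-5, -1)) = Add(-4, Rational(-1, 5)) = Rational(-21, 5))
Pow(Add(Add(Mul(Function('y')(7, 16), Pow(-103, -1)), Mul(-92, Pow(-240, -1))), -316), 2) = Pow(Add(Add(Mul(Rational(-21, 5), Pow(-103, -1)), Mul(-92, Pow(-240, -1))), -316), 2) = Pow(Add(Add(Mul(Rational(-21, 5), Rational(-1, 103)), Mul(-92, Rational(-1, 240))), -316), 2) = Pow(Add(Add(Rational(21, 515), Rational(23, 60)), -316), 2) = Pow(Add(Rational(2621, 6180), -316), 2) = Pow(Rational(-1950259, 6180), 2) = Rational(3803510167081, 38192400)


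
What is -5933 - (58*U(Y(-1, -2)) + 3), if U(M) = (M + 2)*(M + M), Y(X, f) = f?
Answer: -5936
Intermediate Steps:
U(M) = 2*M*(2 + M) (U(M) = (2 + M)*(2*M) = 2*M*(2 + M))
-5933 - (58*U(Y(-1, -2)) + 3) = -5933 - (58*(2*(-2)*(2 - 2)) + 3) = -5933 - (58*(2*(-2)*0) + 3) = -5933 - (58*0 + 3) = -5933 - (0 + 3) = -5933 - 1*3 = -5933 - 3 = -5936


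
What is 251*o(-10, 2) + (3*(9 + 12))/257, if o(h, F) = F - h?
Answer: 774147/257 ≈ 3012.2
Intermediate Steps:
251*o(-10, 2) + (3*(9 + 12))/257 = 251*(2 - 1*(-10)) + (3*(9 + 12))/257 = 251*(2 + 10) + (3*21)*(1/257) = 251*12 + 63*(1/257) = 3012 + 63/257 = 774147/257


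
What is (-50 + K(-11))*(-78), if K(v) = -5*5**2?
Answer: 13650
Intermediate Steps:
K(v) = -125 (K(v) = -5*25 = -125)
(-50 + K(-11))*(-78) = (-50 - 125)*(-78) = -175*(-78) = 13650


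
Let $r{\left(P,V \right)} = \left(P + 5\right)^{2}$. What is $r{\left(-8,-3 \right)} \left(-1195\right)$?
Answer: $-10755$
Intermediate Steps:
$r{\left(P,V \right)} = \left(5 + P\right)^{2}$
$r{\left(-8,-3 \right)} \left(-1195\right) = \left(5 - 8\right)^{2} \left(-1195\right) = \left(-3\right)^{2} \left(-1195\right) = 9 \left(-1195\right) = -10755$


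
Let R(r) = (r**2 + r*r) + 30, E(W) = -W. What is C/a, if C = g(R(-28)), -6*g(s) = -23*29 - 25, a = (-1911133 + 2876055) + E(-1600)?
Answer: 173/1449783 ≈ 0.00011933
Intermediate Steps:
R(r) = 30 + 2*r**2 (R(r) = (r**2 + r**2) + 30 = 2*r**2 + 30 = 30 + 2*r**2)
a = 966522 (a = (-1911133 + 2876055) - 1*(-1600) = 964922 + 1600 = 966522)
g(s) = 346/3 (g(s) = -(-23*29 - 25)/6 = -(-667 - 25)/6 = -1/6*(-692) = 346/3)
C = 346/3 ≈ 115.33
C/a = (346/3)/966522 = (346/3)*(1/966522) = 173/1449783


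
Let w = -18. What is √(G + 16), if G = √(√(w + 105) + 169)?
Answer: √(16 + √(169 + √87)) ≈ 5.4179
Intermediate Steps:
G = √(169 + √87) (G = √(√(-18 + 105) + 169) = √(√87 + 169) = √(169 + √87) ≈ 13.354)
√(G + 16) = √(√(169 + √87) + 16) = √(16 + √(169 + √87))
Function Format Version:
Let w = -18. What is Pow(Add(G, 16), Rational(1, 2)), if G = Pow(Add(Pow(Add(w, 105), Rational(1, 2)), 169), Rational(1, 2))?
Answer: Pow(Add(16, Pow(Add(169, Pow(87, Rational(1, 2))), Rational(1, 2))), Rational(1, 2)) ≈ 5.4179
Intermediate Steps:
G = Pow(Add(169, Pow(87, Rational(1, 2))), Rational(1, 2)) (G = Pow(Add(Pow(Add(-18, 105), Rational(1, 2)), 169), Rational(1, 2)) = Pow(Add(Pow(87, Rational(1, 2)), 169), Rational(1, 2)) = Pow(Add(169, Pow(87, Rational(1, 2))), Rational(1, 2)) ≈ 13.354)
Pow(Add(G, 16), Rational(1, 2)) = Pow(Add(Pow(Add(169, Pow(87, Rational(1, 2))), Rational(1, 2)), 16), Rational(1, 2)) = Pow(Add(16, Pow(Add(169, Pow(87, Rational(1, 2))), Rational(1, 2))), Rational(1, 2))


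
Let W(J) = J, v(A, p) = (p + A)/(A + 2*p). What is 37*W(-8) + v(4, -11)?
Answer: -5321/18 ≈ -295.61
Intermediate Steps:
v(A, p) = (A + p)/(A + 2*p)
37*W(-8) + v(4, -11) = 37*(-8) + (4 - 11)/(4 + 2*(-11)) = -296 - 7/(4 - 22) = -296 - 7/(-18) = -296 - 1/18*(-7) = -296 + 7/18 = -5321/18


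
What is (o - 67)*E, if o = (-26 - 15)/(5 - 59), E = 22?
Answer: -39347/27 ≈ -1457.3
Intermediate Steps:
o = 41/54 (o = -41/(-54) = -41*(-1/54) = 41/54 ≈ 0.75926)
(o - 67)*E = (41/54 - 67)*22 = -3577/54*22 = -39347/27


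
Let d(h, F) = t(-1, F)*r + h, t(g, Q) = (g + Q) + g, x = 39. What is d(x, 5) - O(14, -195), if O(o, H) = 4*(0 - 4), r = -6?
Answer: 37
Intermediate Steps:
t(g, Q) = Q + 2*g (t(g, Q) = (Q + g) + g = Q + 2*g)
O(o, H) = -16 (O(o, H) = 4*(-4) = -16)
d(h, F) = 12 + h - 6*F (d(h, F) = (F + 2*(-1))*(-6) + h = (F - 2)*(-6) + h = (-2 + F)*(-6) + h = (12 - 6*F) + h = 12 + h - 6*F)
d(x, 5) - O(14, -195) = (12 + 39 - 6*5) - 1*(-16) = (12 + 39 - 30) + 16 = 21 + 16 = 37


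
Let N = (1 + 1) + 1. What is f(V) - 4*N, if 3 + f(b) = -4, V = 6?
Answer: -19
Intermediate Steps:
f(b) = -7 (f(b) = -3 - 4 = -7)
N = 3 (N = 2 + 1 = 3)
f(V) - 4*N = -7 - 4*3 = -7 - 12 = -19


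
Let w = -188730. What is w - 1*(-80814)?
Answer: -107916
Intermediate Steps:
w - 1*(-80814) = -188730 - 1*(-80814) = -188730 + 80814 = -107916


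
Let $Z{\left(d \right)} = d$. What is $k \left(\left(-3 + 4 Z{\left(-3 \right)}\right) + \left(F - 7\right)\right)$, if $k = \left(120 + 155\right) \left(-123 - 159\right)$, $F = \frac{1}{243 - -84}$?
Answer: $\frac{185939050}{109} \approx 1.7059 \cdot 10^{6}$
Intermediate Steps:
$F = \frac{1}{327}$ ($F = \frac{1}{243 + 84} = \frac{1}{327} \approx 0.0030581$)
$k = -77550$ ($k = 275 \left(-282\right) = -77550$)
$k \left(\left(-3 + 4 Z{\left(-3 \right)}\right) + \left(F - 7\right)\right) = - 77550 \left(\left(-3 + 4 \left(-3\right)\right) + \left(\frac{1}{327} - 7\right)\right) = - 77550 \left(\left(-3 - 12\right) + \left(\frac{1}{327} - 7\right)\right) = - 77550 \left(-15 - \frac{2288}{327}\right) = \left(-77550\right) \left(- \frac{7193}{327}\right) = \frac{185939050}{109}$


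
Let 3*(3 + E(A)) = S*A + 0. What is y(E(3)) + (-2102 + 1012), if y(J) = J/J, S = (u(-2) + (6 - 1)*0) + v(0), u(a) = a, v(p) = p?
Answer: -1089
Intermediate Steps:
S = -2 (S = (-2 + (6 - 1)*0) + 0 = (-2 + 5*0) + 0 = (-2 + 0) + 0 = -2 + 0 = -2)
E(A) = -3 - 2*A/3 (E(A) = -3 + (-2*A + 0)/3 = -3 + (-2*A)/3 = -3 - 2*A/3)
y(J) = 1
y(E(3)) + (-2102 + 1012) = 1 + (-2102 + 1012) = 1 - 1090 = -1089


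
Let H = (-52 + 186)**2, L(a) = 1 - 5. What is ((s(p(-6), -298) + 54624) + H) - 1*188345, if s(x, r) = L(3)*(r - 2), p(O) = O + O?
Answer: -114565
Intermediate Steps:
L(a) = -4
H = 17956 (H = 134**2 = 17956)
p(O) = 2*O
s(x, r) = 8 - 4*r (s(x, r) = -4*(r - 2) = -4*(-2 + r) = 8 - 4*r)
((s(p(-6), -298) + 54624) + H) - 1*188345 = (((8 - 4*(-298)) + 54624) + 17956) - 1*188345 = (((8 + 1192) + 54624) + 17956) - 188345 = ((1200 + 54624) + 17956) - 188345 = (55824 + 17956) - 188345 = 73780 - 188345 = -114565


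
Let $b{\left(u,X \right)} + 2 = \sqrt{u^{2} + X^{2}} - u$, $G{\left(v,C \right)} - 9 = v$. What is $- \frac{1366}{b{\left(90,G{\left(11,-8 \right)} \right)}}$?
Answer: $- \frac{31418}{9} - \frac{3415 \sqrt{85}}{9} \approx -6989.2$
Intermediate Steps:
$G{\left(v,C \right)} = 9 + v$
$b{\left(u,X \right)} = -2 + \sqrt{X^{2} + u^{2}} - u$ ($b{\left(u,X \right)} = -2 - \left(u - \sqrt{u^{2} + X^{2}}\right) = -2 - \left(u - \sqrt{X^{2} + u^{2}}\right) = -2 + \sqrt{X^{2} + u^{2}} - u$)
$- \frac{1366}{b{\left(90,G{\left(11,-8 \right)} \right)}} = - \frac{1366}{-2 + \sqrt{\left(9 + 11\right)^{2} + 90^{2}} - 90} = - \frac{1366}{-2 + \sqrt{20^{2} + 8100} - 90} = - \frac{1366}{-2 + \sqrt{400 + 8100} - 90} = - \frac{1366}{-2 + \sqrt{8500} - 90} = - \frac{1366}{-2 + 10 \sqrt{85} - 90} = - \frac{1366}{-92 + 10 \sqrt{85}}$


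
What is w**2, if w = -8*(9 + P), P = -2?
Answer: 3136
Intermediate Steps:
w = -56 (w = -8*(9 - 2) = -8*7 = -56)
w**2 = (-56)**2 = 3136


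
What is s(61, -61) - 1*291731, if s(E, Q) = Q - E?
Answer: -291853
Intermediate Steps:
s(61, -61) - 1*291731 = (-61 - 1*61) - 1*291731 = (-61 - 61) - 291731 = -122 - 291731 = -291853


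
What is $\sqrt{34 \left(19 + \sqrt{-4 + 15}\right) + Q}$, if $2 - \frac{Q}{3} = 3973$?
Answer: $\sqrt{-11267 + 34 \sqrt{11}} \approx 105.61 i$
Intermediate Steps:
$Q = -11913$ ($Q = 6 - 11919 = -11913$)
$\sqrt{34 \left(19 + \sqrt{-4 + 15}\right) + Q} = \sqrt{34 \left(19 + \sqrt{-4 + 15}\right) - 11913} = \sqrt{34 \left(19 + \sqrt{11}\right) - 11913} = \sqrt{\left(646 + 34 \sqrt{11}\right) - 11913} = \sqrt{-11267 + 34 \sqrt{11}}$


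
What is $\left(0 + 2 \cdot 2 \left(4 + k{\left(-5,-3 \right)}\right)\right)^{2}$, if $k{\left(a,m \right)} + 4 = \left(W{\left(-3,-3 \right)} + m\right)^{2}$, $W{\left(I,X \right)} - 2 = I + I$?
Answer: $38416$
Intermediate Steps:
$W{\left(I,X \right)} = 2 + 2 I$ ($W{\left(I,X \right)} = 2 + \left(I + I\right) = 2 + 2 I$)
$k{\left(a,m \right)} = -4 + \left(-4 + m\right)^{2}$ ($k{\left(a,m \right)} = -4 + \left(\left(2 + 2 \left(-3\right)\right) + m\right)^{2} = -4 + \left(\left(2 - 6\right) + m\right)^{2} = -4 + \left(-4 + m\right)^{2}$)
$\left(0 + 2 \cdot 2 \left(4 + k{\left(-5,-3 \right)}\right)\right)^{2} = \left(0 + 2 \cdot 2 \left(4 - \left(4 - \left(-4 - 3\right)^{2}\right)\right)\right)^{2} = \left(0 + 4 \left(4 - \left(4 - \left(-7\right)^{2}\right)\right)\right)^{2} = \left(0 + 4 \left(4 + \left(-4 + 49\right)\right)\right)^{2} = \left(0 + 4 \left(4 + 45\right)\right)^{2} = \left(0 + 4 \cdot 49\right)^{2} = \left(0 + 196\right)^{2} = 196^{2} = 38416$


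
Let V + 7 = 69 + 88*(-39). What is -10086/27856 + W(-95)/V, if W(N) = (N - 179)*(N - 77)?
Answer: -336696847/23468680 ≈ -14.347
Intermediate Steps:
W(N) = (-179 + N)*(-77 + N)
V = -3370 (V = -7 + (69 + 88*(-39)) = -7 + (69 - 3432) = -7 - 3363 = -3370)
-10086/27856 + W(-95)/V = -10086/27856 + (13783 + (-95)² - 256*(-95))/(-3370) = -10086*1/27856 + (13783 + 9025 + 24320)*(-1/3370) = -5043/13928 + 47128*(-1/3370) = -5043/13928 - 23564/1685 = -336696847/23468680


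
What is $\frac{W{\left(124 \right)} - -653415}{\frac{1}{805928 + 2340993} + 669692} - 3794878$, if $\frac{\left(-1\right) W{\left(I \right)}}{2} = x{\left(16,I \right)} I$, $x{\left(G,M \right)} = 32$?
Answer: $- \frac{7997581228228478215}{2107467818333} \approx -3.7949 \cdot 10^{6}$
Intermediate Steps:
$W{\left(I \right)} = - 64 I$ ($W{\left(I \right)} = - 2 \cdot 32 I = - 64 I$)
$\frac{W{\left(124 \right)} - -653415}{\frac{1}{805928 + 2340993} + 669692} - 3794878 = \frac{\left(-64\right) 124 - -653415}{\frac{1}{805928 + 2340993} + 669692} - 3794878 = \frac{-7936 + \left(-12270 + 665685\right)}{\frac{1}{3146921} + 669692} - 3794878 = \frac{-7936 + 653415}{\frac{1}{3146921} + 669692} - 3794878 = \frac{645479}{\frac{2107467818333}{3146921}} - 3794878 = 645479 \cdot \frac{3146921}{2107467818333} - 3794878 = \frac{2031271420159}{2107467818333} - 3794878 = - \frac{7997581228228478215}{2107467818333}$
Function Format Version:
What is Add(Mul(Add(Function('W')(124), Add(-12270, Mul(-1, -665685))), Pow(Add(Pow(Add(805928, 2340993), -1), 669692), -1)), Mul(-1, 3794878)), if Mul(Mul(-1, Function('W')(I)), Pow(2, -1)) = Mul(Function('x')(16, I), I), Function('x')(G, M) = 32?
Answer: Rational(-7997581228228478215, 2107467818333) ≈ -3.7949e+6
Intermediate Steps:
Function('W')(I) = Mul(-64, I) (Function('W')(I) = Mul(-2, Mul(32, I)) = Mul(-64, I))
Add(Mul(Add(Function('W')(124), Add(-12270, Mul(-1, -665685))), Pow(Add(Pow(Add(805928, 2340993), -1), 669692), -1)), Mul(-1, 3794878)) = Add(Mul(Add(Mul(-64, 124), Add(-12270, Mul(-1, -665685))), Pow(Add(Pow(Add(805928, 2340993), -1), 669692), -1)), Mul(-1, 3794878)) = Add(Mul(Add(-7936, Add(-12270, 665685)), Pow(Add(Pow(3146921, -1), 669692), -1)), -3794878) = Add(Mul(Add(-7936, 653415), Pow(Add(Rational(1, 3146921), 669692), -1)), -3794878) = Add(Mul(645479, Pow(Rational(2107467818333, 3146921), -1)), -3794878) = Add(Mul(645479, Rational(3146921, 2107467818333)), -3794878) = Add(Rational(2031271420159, 2107467818333), -3794878) = Rational(-7997581228228478215, 2107467818333)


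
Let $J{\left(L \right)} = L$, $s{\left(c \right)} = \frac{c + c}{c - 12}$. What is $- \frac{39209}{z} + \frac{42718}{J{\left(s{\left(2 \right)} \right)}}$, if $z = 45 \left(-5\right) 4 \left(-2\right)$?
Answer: $- \frac{192270209}{1800} \approx -1.0682 \cdot 10^{5}$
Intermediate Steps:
$s{\left(c \right)} = \frac{2 c}{-12 + c}$
$z = 1800$ ($z = 45 \left(\left(-20\right) \left(-2\right)\right) = 45 \cdot 40 = 1800$)
$- \frac{39209}{z} + \frac{42718}{J{\left(s{\left(2 \right)} \right)}} = - \frac{39209}{1800} + \frac{42718}{2 \cdot 2 \frac{1}{-12 + 2}} = \left(-39209\right) \frac{1}{1800} + \frac{42718}{2 \cdot 2 \frac{1}{-10}} = - \frac{39209}{1800} + \frac{42718}{2 \cdot 2 \left(- \frac{1}{10}\right)} = - \frac{39209}{1800} + \frac{42718}{- \frac{2}{5}} = - \frac{39209}{1800} + 42718 \left(- \frac{5}{2}\right) = - \frac{39209}{1800} - 106795 = - \frac{192270209}{1800}$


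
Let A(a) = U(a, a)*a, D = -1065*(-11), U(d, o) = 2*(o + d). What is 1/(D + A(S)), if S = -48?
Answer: 1/20931 ≈ 4.7776e-5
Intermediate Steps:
U(d, o) = 2*d + 2*o (U(d, o) = 2*(d + o) = 2*d + 2*o)
D = 11715
A(a) = 4*a² (A(a) = (2*a + 2*a)*a = (4*a)*a = 4*a²)
1/(D + A(S)) = 1/(11715 + 4*(-48)²) = 1/(11715 + 4*2304) = 1/(11715 + 9216) = 1/20931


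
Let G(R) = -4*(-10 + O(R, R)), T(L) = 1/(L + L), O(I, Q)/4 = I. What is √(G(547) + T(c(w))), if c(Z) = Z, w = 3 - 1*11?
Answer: I*√139393/4 ≈ 93.338*I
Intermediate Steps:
O(I, Q) = 4*I
w = -8 (w = 3 - 11 = -8)
T(L) = 1/(2*L)
G(R) = 40 - 16*R (G(R) = -4*(-10 + 4*R) = 40 - 16*R)
√(G(547) + T(c(w))) = √((40 - 16*547) + (½)/(-8)) = √((40 - 8752) + (½)*(-⅛)) = √(-8712 - 1/16) = √(-139393/16) = I*√139393/4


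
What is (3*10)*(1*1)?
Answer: 30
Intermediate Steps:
(3*10)*(1*1) = 30*1 = 30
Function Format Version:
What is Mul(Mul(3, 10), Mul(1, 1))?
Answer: 30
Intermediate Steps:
Mul(Mul(3, 10), Mul(1, 1)) = Mul(30, 1) = 30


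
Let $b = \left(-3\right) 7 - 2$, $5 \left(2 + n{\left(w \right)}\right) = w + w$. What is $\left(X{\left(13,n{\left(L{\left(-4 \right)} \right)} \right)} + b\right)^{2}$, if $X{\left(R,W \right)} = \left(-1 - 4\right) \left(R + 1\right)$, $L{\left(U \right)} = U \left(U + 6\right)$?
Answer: $8649$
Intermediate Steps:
$L{\left(U \right)} = U \left(6 + U\right)$
$n{\left(w \right)} = -2 + \frac{2 w}{5}$ ($n{\left(w \right)} = -2 + \frac{w + w}{5} = -2 + \frac{2 w}{5}$)
$X{\left(R,W \right)} = -5 - 5 R$ ($X{\left(R,W \right)} = - 5 \left(1 + R\right) = -5 - 5 R$)
$b = -23$ ($b = -21 - 2 = -23$)
$\left(X{\left(13,n{\left(L{\left(-4 \right)} \right)} \right)} + b\right)^{2} = \left(\left(-5 - 65\right) - 23\right)^{2} = \left(-70 - 23\right)^{2} = \left(-93\right)^{2} = 8649$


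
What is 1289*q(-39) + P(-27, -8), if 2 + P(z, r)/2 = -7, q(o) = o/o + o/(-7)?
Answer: 59168/7 ≈ 8452.6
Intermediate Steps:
q(o) = 1 - o/7 (q(o) = 1 + o*(-⅐) = 1 - o/7)
P(z, r) = -18 (P(z, r) = -4 + 2*(-7) = -4 - 14 = -18)
1289*q(-39) + P(-27, -8) = 1289*(1 - ⅐*(-39)) - 18 = 1289*(1 + 39/7) - 18 = 1289*(46/7) - 18 = 59294/7 - 18 = 59168/7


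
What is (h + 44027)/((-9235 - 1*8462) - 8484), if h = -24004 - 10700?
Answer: -9323/26181 ≈ -0.35610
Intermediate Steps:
h = -34704
(h + 44027)/((-9235 - 1*8462) - 8484) = (-34704 + 44027)/((-9235 - 1*8462) - 8484) = 9323/((-9235 - 8462) - 8484) = 9323/(-17697 - 8484) = 9323/(-26181) = 9323*(-1/26181) = -9323/26181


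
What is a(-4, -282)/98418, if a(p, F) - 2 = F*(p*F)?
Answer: -159047/49209 ≈ -3.2321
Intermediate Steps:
a(p, F) = 2 + p*F² (a(p, F) = 2 + F*(p*F) = 2 + F*(F*p) = 2 + p*F²)
a(-4, -282)/98418 = (2 - 4*(-282)²)/98418 = (2 - 4*79524)*(1/98418) = (2 - 318096)*(1/98418) = -318094*1/98418 = -159047/49209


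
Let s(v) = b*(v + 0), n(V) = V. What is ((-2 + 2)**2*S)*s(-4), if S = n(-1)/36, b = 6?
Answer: 0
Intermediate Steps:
s(v) = 6*v (s(v) = 6*(v + 0) = 6*v)
S = -1/36 ≈ -0.027778
((-2 + 2)**2*S)*s(-4) = ((-2 + 2)**2*(-1/36))*(6*(-4)) = (0**2*(-1/36))*(-24) = (0*(-1/36))*(-24) = 0*(-24) = 0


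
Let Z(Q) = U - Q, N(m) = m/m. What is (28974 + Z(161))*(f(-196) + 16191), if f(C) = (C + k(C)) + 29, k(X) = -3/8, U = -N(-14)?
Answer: 923345367/2 ≈ 4.6167e+8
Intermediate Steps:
N(m) = 1
U = -1 (U = -1*1 = -1)
k(X) = -3/8 (k(X) = -3*⅛ = -3/8)
Z(Q) = -1 - Q
f(C) = 229/8 + C (f(C) = (C - 3/8) + 29 = (-3/8 + C) + 29 = 229/8 + C)
(28974 + Z(161))*(f(-196) + 16191) = (28974 + (-1 - 1*161))*((229/8 - 196) + 16191) = (28974 + (-1 - 161))*(-1339/8 + 16191) = (28974 - 162)*(128189/8) = 28812*(128189/8) = 923345367/2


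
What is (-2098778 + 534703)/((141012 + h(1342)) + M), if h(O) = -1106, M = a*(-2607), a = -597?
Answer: -312815/339257 ≈ -0.92206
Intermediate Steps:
M = 1556379 (M = -597*(-2607) = 1556379)
(-2098778 + 534703)/((141012 + h(1342)) + M) = (-2098778 + 534703)/((141012 - 1106) + 1556379) = -1564075/(139906 + 1556379) = -1564075/1696285 = -1564075*1/1696285 = -312815/339257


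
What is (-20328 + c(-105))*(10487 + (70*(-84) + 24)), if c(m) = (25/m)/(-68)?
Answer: -134430423149/1428 ≈ -9.4139e+7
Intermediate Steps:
c(m) = -25/(68*m) (c(m) = (25/m)*(-1/68) = -25/(68*m))
(-20328 + c(-105))*(10487 + (70*(-84) + 24)) = (-20328 - 25/68/(-105))*(10487 + (70*(-84) + 24)) = (-20328 - 25/68*(-1/105))*(10487 + (-5880 + 24)) = (-20328 + 5/1428)*(10487 - 5856) = -29028379/1428*4631 = -134430423149/1428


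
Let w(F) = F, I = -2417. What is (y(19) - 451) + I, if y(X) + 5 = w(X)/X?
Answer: -2872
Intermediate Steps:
y(X) = -4 (y(X) = -5 + X/X = -5 + 1 = -4)
(y(19) - 451) + I = (-4 - 451) - 2417 = -455 - 2417 = -2872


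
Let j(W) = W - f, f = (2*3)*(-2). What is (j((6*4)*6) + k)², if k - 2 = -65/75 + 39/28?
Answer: 4433029561/176400 ≈ 25131.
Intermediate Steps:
f = -12 (f = 6*(-2) = -12)
k = 1061/420 (k = 2 + (-65/75 + 39/28) = 2 + (-65*1/75 + 39*(1/28)) = 2 + (-13/15 + 39/28) = 2 + 221/420 = 1061/420 ≈ 2.5262)
j(W) = 12 + W (j(W) = W - 1*(-12) = W + 12 = 12 + W)
(j((6*4)*6) + k)² = ((12 + (6*4)*6) + 1061/420)² = ((12 + 24*6) + 1061/420)² = ((12 + 144) + 1061/420)² = (156 + 1061/420)² = (66581/420)² = 4433029561/176400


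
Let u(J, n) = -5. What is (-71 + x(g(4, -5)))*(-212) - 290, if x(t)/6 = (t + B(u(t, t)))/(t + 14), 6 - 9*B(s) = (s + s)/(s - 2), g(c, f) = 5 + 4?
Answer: 6876070/483 ≈ 14236.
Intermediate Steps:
g(c, f) = 9
B(s) = ⅔ - 2*s/(9*(-2 + s)) (B(s) = ⅔ - (s + s)/(9*(s - 2)) = ⅔ - 2*s/(9*(-2 + s)))
x(t) = 6*(32/63 + t)/(14 + t) (x(t) = 6*((t + 4*(-3 - 5)/(9*(-2 - 5)))/(t + 14)) = 6*((t + (4/9)*(-8)/(-7))/(14 + t)) = 6*((t + (4/9)*(-⅐)*(-8))/(14 + t)) = 6*((t + 32/63)/(14 + t)) = 6*((32/63 + t)/(14 + t)) = 6*(32/63 + t)/(14 + t))
(-71 + x(g(4, -5)))*(-212) - 290 = (-71 + 2*(32 + 63*9)/(21*(14 + 9)))*(-212) - 290 = (-71 + (2/21)*(32 + 567)/23)*(-212) - 290 = (-71 + (2/21)*(1/23)*599)*(-212) - 290 = (-71 + 1198/483)*(-212) - 290 = -33095/483*(-212) - 290 = 7016140/483 - 290 = 6876070/483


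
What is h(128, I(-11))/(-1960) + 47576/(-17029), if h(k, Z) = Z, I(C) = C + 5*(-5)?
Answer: -23158979/8344210 ≈ -2.7755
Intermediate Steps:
I(C) = -25 + C (I(C) = C - 25 = -25 + C)
h(128, I(-11))/(-1960) + 47576/(-17029) = (-25 - 11)/(-1960) + 47576/(-17029) = -36*(-1/1960) + 47576*(-1/17029) = 9/490 - 47576/17029 = -23158979/8344210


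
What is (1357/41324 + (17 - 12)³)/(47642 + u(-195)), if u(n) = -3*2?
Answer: 5166857/1968510064 ≈ 0.0026248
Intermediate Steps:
u(n) = -6
(1357/41324 + (17 - 12)³)/(47642 + u(-195)) = (1357/41324 + (17 - 12)³)/(47642 - 6) = (1357*(1/41324) + 5³)/47636 = (1357/41324 + 125)*(1/47636) = (5166857/41324)*(1/47636) = 5166857/1968510064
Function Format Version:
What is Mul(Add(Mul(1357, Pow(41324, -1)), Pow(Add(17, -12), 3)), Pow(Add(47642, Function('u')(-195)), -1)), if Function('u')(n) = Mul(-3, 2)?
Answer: Rational(5166857, 1968510064) ≈ 0.0026248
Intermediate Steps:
Function('u')(n) = -6
Mul(Add(Mul(1357, Pow(41324, -1)), Pow(Add(17, -12), 3)), Pow(Add(47642, Function('u')(-195)), -1)) = Mul(Add(Mul(1357, Pow(41324, -1)), Pow(Add(17, -12), 3)), Pow(Add(47642, -6), -1)) = Mul(Add(Mul(1357, Rational(1, 41324)), Pow(5, 3)), Pow(47636, -1)) = Mul(Add(Rational(1357, 41324), 125), Rational(1, 47636)) = Mul(Rational(5166857, 41324), Rational(1, 47636)) = Rational(5166857, 1968510064)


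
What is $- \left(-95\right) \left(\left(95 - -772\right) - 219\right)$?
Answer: $61560$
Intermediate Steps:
$- \left(-95\right) \left(\left(95 - -772\right) - 219\right) = - \left(-95\right) \left(\left(95 + 772\right) - 219\right) = - \left(-95\right) \left(867 - 219\right) = - \left(-95\right) 648 = \left(-1\right) \left(-61560\right) = 61560$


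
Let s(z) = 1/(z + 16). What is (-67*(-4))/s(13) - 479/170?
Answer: 1320761/170 ≈ 7769.2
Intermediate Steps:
s(z) = 1/(16 + z)
(-67*(-4))/s(13) - 479/170 = (-67*(-4))/(1/(16 + 13)) - 479/170 = 268/(1/29) - 479*1/170 = 268/(1/29) - 479/170 = 268*29 - 479/170 = 7772 - 479/170 = 1320761/170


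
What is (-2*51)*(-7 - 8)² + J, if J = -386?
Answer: -23336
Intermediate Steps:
(-2*51)*(-7 - 8)² + J = (-2*51)*(-7 - 8)² - 386 = -102*(-15)² - 386 = -102*225 - 386 = -22950 - 386 = -23336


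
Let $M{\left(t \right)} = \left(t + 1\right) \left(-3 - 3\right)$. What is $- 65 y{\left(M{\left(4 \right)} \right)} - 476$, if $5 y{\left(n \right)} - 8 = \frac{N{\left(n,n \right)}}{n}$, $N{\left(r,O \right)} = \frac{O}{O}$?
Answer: $- \frac{17387}{30} \approx -579.57$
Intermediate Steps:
$M{\left(t \right)} = -6 - 6 t$ ($M{\left(t \right)} = \left(1 + t\right) \left(-6\right) = -6 - 6 t$)
$N{\left(r,O \right)} = 1$
$y{\left(n \right)} = \frac{8}{5} + \frac{1}{5 n}$ ($y{\left(n \right)} = \frac{8}{5} + \frac{1 \frac{1}{n}}{5} = \frac{8}{5} + \frac{1}{5 n}$)
$- 65 y{\left(M{\left(4 \right)} \right)} - 476 = - 65 \frac{1 + 8 \left(-6 - 24\right)}{5 \left(-6 - 24\right)} - 476 = - 65 \frac{1 + 8 \left(-30\right)}{5 \left(-30\right)} - 476 = - 65 \cdot \frac{1}{5} \left(- \frac{1}{30}\right) \left(1 - 240\right) - 476 = - 65 \cdot \frac{1}{5} \left(- \frac{1}{30}\right) \left(-239\right) - 476 = \left(-65\right) \frac{239}{150} - 476 = - \frac{3107}{30} - 476 = - \frac{17387}{30}$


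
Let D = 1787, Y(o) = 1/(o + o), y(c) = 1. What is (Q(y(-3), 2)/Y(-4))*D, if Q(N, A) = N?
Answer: -14296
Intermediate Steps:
Y(o) = 1/(2*o)
(Q(y(-3), 2)/Y(-4))*D = (1/((½)/(-4)))*1787 = (1/((½)*(-¼)))*1787 = (1/(-⅛))*1787 = (1*(-8))*1787 = -8*1787 = -14296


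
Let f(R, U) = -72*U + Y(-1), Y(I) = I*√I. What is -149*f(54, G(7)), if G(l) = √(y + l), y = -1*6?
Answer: 10728 + 149*I ≈ 10728.0 + 149.0*I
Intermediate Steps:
Y(I) = I^(3/2)
y = -6
G(l) = √(-6 + l)
f(R, U) = -I - 72*U (f(R, U) = -72*U + (-1)^(3/2) = -72*U - I = -I - 72*U)
-149*f(54, G(7)) = -149*(-I - 72*√(-6 + 7)) = -149*(-I - 72*√1) = -149*(-I - 72*1) = -149*(-I - 72) = -149*(-72 - I) = 10728 + 149*I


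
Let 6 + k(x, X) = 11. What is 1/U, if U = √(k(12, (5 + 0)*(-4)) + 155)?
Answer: √10/40 ≈ 0.079057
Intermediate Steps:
k(x, X) = 5 (k(x, X) = -6 + 11 = 5)
U = 4*√10 (U = √(5 + 155) = √160 = 4*√10 ≈ 12.649)
1/U = 1/(4*√10) = √10/40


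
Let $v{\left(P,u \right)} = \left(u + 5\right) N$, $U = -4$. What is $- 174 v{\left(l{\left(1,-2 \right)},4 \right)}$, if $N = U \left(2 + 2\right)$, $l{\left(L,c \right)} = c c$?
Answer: $25056$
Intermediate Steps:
$l{\left(L,c \right)} = c^{2}$
$N = -16$ ($N = - 4 \left(2 + 2\right) = \left(-4\right) 4 = -16$)
$v{\left(P,u \right)} = -80 - 16 u$ ($v{\left(P,u \right)} = \left(u + 5\right) \left(-16\right) = \left(5 + u\right) \left(-16\right) = -80 - 16 u$)
$- 174 v{\left(l{\left(1,-2 \right)},4 \right)} = - 174 \left(-80 - 64\right) = \left(-174\right) \left(-144\right) = 25056$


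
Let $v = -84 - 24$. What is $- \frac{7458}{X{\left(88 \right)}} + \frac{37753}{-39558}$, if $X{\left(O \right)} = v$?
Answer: $\frac{212680}{3123} \approx 68.101$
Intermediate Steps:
$v = -108$
$X{\left(O \right)} = -108$
$- \frac{7458}{X{\left(88 \right)}} + \frac{37753}{-39558} = - \frac{7458}{-108} + \frac{37753}{-39558} = \left(-7458\right) \left(- \frac{1}{108}\right) + 37753 \left(- \frac{1}{39558}\right) = \frac{1243}{18} - \frac{1987}{2082} = \frac{212680}{3123}$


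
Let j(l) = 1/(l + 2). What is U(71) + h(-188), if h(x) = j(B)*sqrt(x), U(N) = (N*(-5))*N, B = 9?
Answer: -25205 + 2*I*sqrt(47)/11 ≈ -25205.0 + 1.2465*I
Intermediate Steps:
j(l) = 1/(2 + l)
U(N) = -5*N**2 (U(N) = (-5*N)*N = -5*N**2)
h(x) = sqrt(x)/11 (h(x) = sqrt(x)/(2 + 9) = sqrt(x)/11)
U(71) + h(-188) = -5*71**2 + sqrt(-188)/11 = -5*5041 + (2*I*sqrt(47))/11 = -25205 + 2*I*sqrt(47)/11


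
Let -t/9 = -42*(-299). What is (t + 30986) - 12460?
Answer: -94496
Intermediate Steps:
t = -113022 (t = -(-378)*(-299) = -9*12558 = -113022)
(t + 30986) - 12460 = (-113022 + 30986) - 12460 = -82036 - 12460 = -94496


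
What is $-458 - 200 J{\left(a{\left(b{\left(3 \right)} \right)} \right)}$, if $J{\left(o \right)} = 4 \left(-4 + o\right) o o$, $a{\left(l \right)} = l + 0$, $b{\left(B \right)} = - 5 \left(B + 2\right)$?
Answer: $14499542$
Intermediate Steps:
$b{\left(B \right)} = -10 - 5 B$ ($b{\left(B \right)} = - 5 \left(2 + B\right) = -10 - 5 B$)
$a{\left(l \right)} = l$
$J{\left(o \right)} = 4 o^{2} \left(-4 + o\right)$ ($J{\left(o \right)} = 4 o \left(-4 + o\right) o = 4 o^{2} \left(-4 + o\right)$)
$-458 - 200 J{\left(a{\left(b{\left(3 \right)} \right)} \right)} = -458 - 200 \cdot 4 \left(-10 - 15\right)^{2} \left(-4 - 25\right) = -458 - 200 \cdot 4 \left(-25\right)^{2} \left(-4 - 25\right) = -458 - 200 \cdot 4 \cdot 625 \left(-29\right) = -458 - -14500000 = -458 + 14500000 = 14499542$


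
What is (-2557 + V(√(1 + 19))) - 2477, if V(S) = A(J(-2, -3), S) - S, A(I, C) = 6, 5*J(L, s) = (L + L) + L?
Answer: -5028 - 2*√5 ≈ -5032.5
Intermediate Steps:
J(L, s) = 3*L/5 (J(L, s) = ((L + L) + L)/5 = (2*L + L)/5 = (3*L)/5 = 3*L/5)
V(S) = 6 - S
(-2557 + V(√(1 + 19))) - 2477 = (-2557 + (6 - √(1 + 19))) - 2477 = (-2557 + (6 - √20)) - 2477 = (-2557 + (6 - 2*√5)) - 2477 = (-2551 - 2*√5) - 2477 = -5028 - 2*√5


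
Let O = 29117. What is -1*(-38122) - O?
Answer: 9005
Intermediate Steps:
-1*(-38122) - O = -1*(-38122) - 1*29117 = 38122 - 29117 = 9005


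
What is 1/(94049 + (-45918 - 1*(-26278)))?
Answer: 1/74409 ≈ 1.3439e-5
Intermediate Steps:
1/(94049 + (-45918 - 1*(-26278))) = 1/(94049 + (-45918 + 26278)) = 1/(94049 - 19640) = 1/74409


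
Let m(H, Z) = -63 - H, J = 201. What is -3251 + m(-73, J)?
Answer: -3241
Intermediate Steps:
-3251 + m(-73, J) = -3251 + (-63 - 1*(-73)) = -3251 + (-63 + 73) = -3251 + 10 = -3241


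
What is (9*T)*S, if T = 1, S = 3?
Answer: 27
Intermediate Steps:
(9*T)*S = (9*1)*3 = 9*3 = 27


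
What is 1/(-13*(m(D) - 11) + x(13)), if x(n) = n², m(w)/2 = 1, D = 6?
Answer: 1/286 ≈ 0.0034965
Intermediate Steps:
m(w) = 2 (m(w) = 2*1 = 2)
1/(-13*(m(D) - 11) + x(13)) = 1/(-13*(2 - 11) + 13²) = 1/(-13*(-9) + 169) = 1/(117 + 169) = 1/286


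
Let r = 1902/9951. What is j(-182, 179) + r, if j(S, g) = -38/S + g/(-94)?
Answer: -42683215/28373618 ≈ -1.5043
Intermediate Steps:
j(S, g) = -38/S - g/94 (j(S, g) = -38/S + g*(-1/94) = -38/S - g/94)
r = 634/3317 (r = 1902*(1/9951) = 634/3317 ≈ 0.19114)
j(-182, 179) + r = (-38/(-182) - 1/94*179) + 634/3317 = (-38*(-1/182) - 179/94) + 634/3317 = (19/91 - 179/94) + 634/3317 = -14503/8554 + 634/3317 = -42683215/28373618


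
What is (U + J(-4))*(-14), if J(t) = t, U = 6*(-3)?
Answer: 308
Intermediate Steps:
U = -18
(U + J(-4))*(-14) = (-18 - 4)*(-14) = -22*(-14) = 308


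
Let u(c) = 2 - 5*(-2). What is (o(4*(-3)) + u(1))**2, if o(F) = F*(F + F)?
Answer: 90000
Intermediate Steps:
o(F) = 2*F**2 (o(F) = F*(2*F) = 2*F**2)
u(c) = 12 (u(c) = 2 + 10 = 12)
(o(4*(-3)) + u(1))**2 = (2*(4*(-3))**2 + 12)**2 = (2*(-12)**2 + 12)**2 = (2*144 + 12)**2 = (288 + 12)**2 = 300**2 = 90000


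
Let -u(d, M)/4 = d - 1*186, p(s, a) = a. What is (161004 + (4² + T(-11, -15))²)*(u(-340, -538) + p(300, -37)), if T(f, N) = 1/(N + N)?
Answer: 99996665249/300 ≈ 3.3332e+8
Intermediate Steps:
u(d, M) = 744 - 4*d (u(d, M) = -4*(d - 1*186) = -4*(d - 186) = -4*(-186 + d) = 744 - 4*d)
T(f, N) = 1/(2*N)
(161004 + (4² + T(-11, -15))²)*(u(-340, -538) + p(300, -37)) = (161004 + (4² + (½)/(-15))²)*((744 - 4*(-340)) - 37) = (161004 + (16 + (½)*(-1/15))²)*((744 + 1360) - 37) = (161004 + (16 - 1/30)²)*(2104 - 37) = (161004 + (479/30)²)*2067 = (161004 + 229441/900)*2067 = (145133041/900)*2067 = 99996665249/300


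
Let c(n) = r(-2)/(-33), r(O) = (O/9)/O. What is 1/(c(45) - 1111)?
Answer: -297/329968 ≈ -0.00090009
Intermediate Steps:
r(O) = ⅑ (r(O) = (O*(⅑))/O = (O/9)/O = ⅑)
c(n) = -1/297 (c(n) = (⅑)/(-33) = (⅑)*(-1/33) = -1/297)
1/(c(45) - 1111) = 1/(-1/297 - 1111) = 1/(-329968/297) = -297/329968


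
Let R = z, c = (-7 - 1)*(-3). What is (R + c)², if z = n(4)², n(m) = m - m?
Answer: 576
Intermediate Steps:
n(m) = 0
c = 24 (c = -8*(-3) = 24)
z = 0 (z = 0² = 0)
R = 0
(R + c)² = (0 + 24)² = 24² = 576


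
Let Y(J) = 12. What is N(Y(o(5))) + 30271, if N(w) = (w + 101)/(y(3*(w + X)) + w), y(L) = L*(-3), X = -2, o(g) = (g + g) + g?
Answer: 2361025/78 ≈ 30270.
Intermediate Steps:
o(g) = 3*g (o(g) = 2*g + g = 3*g)
y(L) = -3*L
N(w) = (101 + w)/(18 - 8*w) (N(w) = (w + 101)/(-9*(w - 2) + w) = (101 + w)/(-9*(-2 + w) + w) = (101 + w)/(-3*(-6 + 3*w) + w) = (101 + w)/((18 - 9*w) + w) = (101 + w)/(18 - 8*w))
N(Y(o(5))) + 30271 = (-101 - 1*12)/(2*(-9 + 4*12)) + 30271 = (-101 - 12)/(2*(-9 + 48)) + 30271 = (1/2)*(-113)/39 + 30271 = (1/2)*(1/39)*(-113) + 30271 = -113/78 + 30271 = 2361025/78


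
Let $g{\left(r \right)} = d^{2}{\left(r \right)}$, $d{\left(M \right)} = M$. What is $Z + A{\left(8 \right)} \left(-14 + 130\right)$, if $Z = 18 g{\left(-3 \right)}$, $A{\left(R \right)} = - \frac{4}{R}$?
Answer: $104$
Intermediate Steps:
$g{\left(r \right)} = r^{2}$
$Z = 162$ ($Z = 18 \left(-3\right)^{2} = 18 \cdot 9 = 162$)
$Z + A{\left(8 \right)} \left(-14 + 130\right) = 162 + - \frac{4}{8} \left(-14 + 130\right) = 162 + \left(-4\right) \frac{1}{8} \cdot 116 = 162 - 58 = 104$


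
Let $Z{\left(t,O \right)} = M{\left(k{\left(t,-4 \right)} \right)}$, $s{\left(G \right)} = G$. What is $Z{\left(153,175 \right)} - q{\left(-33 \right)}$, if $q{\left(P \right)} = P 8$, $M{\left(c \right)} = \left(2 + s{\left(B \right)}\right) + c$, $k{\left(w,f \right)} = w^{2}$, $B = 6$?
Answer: $23681$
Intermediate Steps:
$M{\left(c \right)} = 8 + c$ ($M{\left(c \right)} = \left(2 + 6\right) + c = 8 + c$)
$Z{\left(t,O \right)} = 8 + t^{2}$
$q{\left(P \right)} = 8 P$
$Z{\left(153,175 \right)} - q{\left(-33 \right)} = \left(8 + 153^{2}\right) - 8 \left(-33\right) = \left(8 + 23409\right) - -264 = 23417 + 264 = 23681$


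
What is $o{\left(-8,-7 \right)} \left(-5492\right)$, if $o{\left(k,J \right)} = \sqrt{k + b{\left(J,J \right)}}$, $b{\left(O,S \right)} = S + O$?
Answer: $- 5492 i \sqrt{22} \approx - 25760.0 i$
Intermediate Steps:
$b{\left(O,S \right)} = O + S$
$o{\left(k,J \right)} = \sqrt{k + 2 J}$ ($o{\left(k,J \right)} = \sqrt{k + \left(J + J\right)} = \sqrt{k + 2 J}$)
$o{\left(-8,-7 \right)} \left(-5492\right) = \sqrt{-8 + 2 \left(-7\right)} \left(-5492\right) = \sqrt{-8 - 14} \left(-5492\right) = \sqrt{-22} \left(-5492\right) = i \sqrt{22} \left(-5492\right) = - 5492 i \sqrt{22}$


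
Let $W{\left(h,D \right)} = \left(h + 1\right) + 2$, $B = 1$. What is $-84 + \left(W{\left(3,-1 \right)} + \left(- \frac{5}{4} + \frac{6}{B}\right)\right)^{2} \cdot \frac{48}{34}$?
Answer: $\frac{2691}{34} \approx 79.147$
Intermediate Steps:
$W{\left(h,D \right)} = 3 + h$ ($W{\left(h,D \right)} = \left(1 + h\right) + 2 = 3 + h$)
$-84 + \left(W{\left(3,-1 \right)} + \left(- \frac{5}{4} + \frac{6}{B}\right)\right)^{2} \cdot \frac{48}{34} = -84 + \left(\left(3 + 3\right) + \left(- \frac{5}{4} + \frac{6}{1}\right)\right)^{2} \cdot \frac{48}{34} = -84 + \left(6 + \left(\left(-5\right) \frac{1}{4} + 6 \cdot 1\right)\right)^{2} \cdot 48 \cdot \frac{1}{34} = -84 + \left(6 + \left(- \frac{5}{4} + 6\right)\right)^{2} \cdot \frac{24}{17} = -84 + \left(6 + \frac{19}{4}\right)^{2} \cdot \frac{24}{17} = -84 + \left(\frac{43}{4}\right)^{2} \cdot \frac{24}{17} = -84 + \frac{1849}{16} \cdot \frac{24}{17} = -84 + \frac{5547}{34} = \frac{2691}{34}$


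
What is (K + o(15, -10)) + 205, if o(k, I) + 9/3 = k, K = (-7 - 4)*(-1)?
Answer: 228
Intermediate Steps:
K = 11 (K = -11*(-1) = 11)
o(k, I) = -3 + k
(K + o(15, -10)) + 205 = (11 + (-3 + 15)) + 205 = (11 + 12) + 205 = 23 + 205 = 228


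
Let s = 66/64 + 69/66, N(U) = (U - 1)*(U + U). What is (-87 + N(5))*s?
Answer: -34357/352 ≈ -97.605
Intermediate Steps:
N(U) = 2*U*(-1 + U) (N(U) = (-1 + U)*(2*U) = 2*U*(-1 + U))
s = 731/352 (s = 66*(1/64) + 69*(1/66) = 33/32 + 23/22 = 731/352 ≈ 2.0767)
(-87 + N(5))*s = (-87 + 2*5*(-1 + 5))*(731/352) = (-87 + 2*5*4)*(731/352) = (-87 + 40)*(731/352) = -47*731/352 = -34357/352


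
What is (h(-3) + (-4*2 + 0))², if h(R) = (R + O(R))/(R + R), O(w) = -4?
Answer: 1681/36 ≈ 46.694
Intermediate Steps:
h(R) = (-4 + R)/(2*R) (h(R) = (R - 4)/(R + R) = (-4 + R)/((2*R)) = (-4 + R)*(1/(2*R)) = (-4 + R)/(2*R))
(h(-3) + (-4*2 + 0))² = ((½)*(-4 - 3)/(-3) + (-4*2 + 0))² = ((½)*(-⅓)*(-7) + (-1*8 + 0))² = (7/6 + (-8 + 0))² = (7/6 - 8)² = (-41/6)² = 1681/36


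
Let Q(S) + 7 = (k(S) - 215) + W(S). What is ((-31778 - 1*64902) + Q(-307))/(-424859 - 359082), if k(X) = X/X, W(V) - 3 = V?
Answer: 97205/783941 ≈ 0.12400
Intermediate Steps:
W(V) = 3 + V
k(X) = 1
Q(S) = -218 + S (Q(S) = -7 + ((1 - 215) + (3 + S)) = -7 + (-214 + (3 + S)) = -7 + (-211 + S) = -218 + S)
((-31778 - 1*64902) + Q(-307))/(-424859 - 359082) = ((-31778 - 1*64902) + (-218 - 307))/(-424859 - 359082) = ((-31778 - 64902) - 525)/(-783941) = (-96680 - 525)*(-1/783941) = -97205*(-1/783941) = 97205/783941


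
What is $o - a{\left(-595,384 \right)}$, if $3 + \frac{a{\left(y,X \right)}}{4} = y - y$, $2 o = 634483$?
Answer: $\frac{634507}{2} \approx 3.1725 \cdot 10^{5}$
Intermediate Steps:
$o = \frac{634483}{2}$ ($o = \frac{1}{2} \cdot 634483 = \frac{634483}{2} \approx 3.1724 \cdot 10^{5}$)
$a{\left(y,X \right)} = -12$ ($a{\left(y,X \right)} = -12 + 4 \left(y - y\right) = -12 + 4 \cdot 0 = -12 + 0 = -12$)
$o - a{\left(-595,384 \right)} = \frac{634483}{2} - -12 = \frac{634483}{2} + 12 = \frac{634507}{2}$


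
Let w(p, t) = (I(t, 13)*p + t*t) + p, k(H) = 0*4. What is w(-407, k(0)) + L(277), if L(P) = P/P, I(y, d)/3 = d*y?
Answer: -406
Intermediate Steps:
k(H) = 0
I(y, d) = 3*d*y (I(y, d) = 3*(d*y) = 3*d*y)
w(p, t) = p + t² + 39*p*t (w(p, t) = ((3*13*t)*p + t*t) + p = ((39*t)*p + t²) + p = (39*p*t + t²) + p = (t² + 39*p*t) + p = p + t² + 39*p*t)
L(P) = 1
w(-407, k(0)) + L(277) = (-407 + 0² + 39*(-407)*0) + 1 = (-407 + 0 + 0) + 1 = -407 + 1 = -406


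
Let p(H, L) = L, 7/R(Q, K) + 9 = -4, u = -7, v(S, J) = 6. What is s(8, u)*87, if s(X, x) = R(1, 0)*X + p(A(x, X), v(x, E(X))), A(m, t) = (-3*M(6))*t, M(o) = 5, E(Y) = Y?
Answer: 1914/13 ≈ 147.23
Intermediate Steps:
R(Q, K) = -7/13 (R(Q, K) = 7/(-9 - 4) = 7/(-13) = 7*(-1/13) = -7/13)
A(m, t) = -15*t (A(m, t) = (-3*5)*t = -15*t)
s(X, x) = 6 - 7*X/13 (s(X, x) = -7*X/13 + 6 = 6 - 7*X/13)
s(8, u)*87 = (6 - 7/13*8)*87 = (6 - 56/13)*87 = (22/13)*87 = 1914/13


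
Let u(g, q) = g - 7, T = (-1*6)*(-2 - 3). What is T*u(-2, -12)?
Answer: -270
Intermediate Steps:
T = 30 (T = -6*(-5) = 30)
u(g, q) = -7 + g
T*u(-2, -12) = 30*(-7 - 2) = 30*(-9) = -270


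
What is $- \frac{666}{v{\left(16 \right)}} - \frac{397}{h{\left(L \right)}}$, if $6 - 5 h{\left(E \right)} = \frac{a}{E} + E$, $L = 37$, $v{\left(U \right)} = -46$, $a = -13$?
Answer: $\frac{2066857}{26082} \approx 79.245$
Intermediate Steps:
$h{\left(E \right)} = \frac{6}{5} - \frac{E}{5} + \frac{13}{5 E}$ ($h{\left(E \right)} = \frac{6}{5} - \frac{- \frac{13}{E} + E}{5} = \frac{6}{5} - \frac{E - \frac{13}{E}}{5} = \frac{6}{5} - \left(- \frac{13}{5 E} + \frac{E}{5}\right) = \frac{6}{5} - \frac{E}{5} + \frac{13}{5 E}$)
$- \frac{666}{v{\left(16 \right)}} - \frac{397}{h{\left(L \right)}} = - \frac{666}{-46} - \frac{397}{\frac{1}{5} \cdot \frac{1}{37} \left(13 - 37 \left(-6 + 37\right)\right)} = \left(-666\right) \left(- \frac{1}{46}\right) - \frac{397}{\frac{1}{5} \cdot \frac{1}{37} \left(13 - 37 \cdot 31\right)} = \frac{333}{23} - \frac{397}{\frac{1}{5} \cdot \frac{1}{37} \left(13 - 1147\right)} = \frac{333}{23} - \frac{397}{\frac{1}{5} \cdot \frac{1}{37} \left(-1134\right)} = \frac{333}{23} - \frac{397}{- \frac{1134}{185}} = \frac{333}{23} - - \frac{73445}{1134} = \frac{333}{23} + \frac{73445}{1134} = \frac{2066857}{26082}$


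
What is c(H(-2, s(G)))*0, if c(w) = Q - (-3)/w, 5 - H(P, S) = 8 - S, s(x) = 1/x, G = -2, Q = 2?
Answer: 0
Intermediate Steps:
H(P, S) = -3 + S (H(P, S) = 5 - (8 - S) = 5 + (-8 + S) = -3 + S)
c(w) = 2 + 3/w (c(w) = 2 - (-3)/w = 2 + 3/w)
c(H(-2, s(G)))*0 = (2 + 3/(-3 + 1/(-2)))*0 = (2 + 3/(-3 - ½))*0 = (2 + 3/(-7/2))*0 = (2 + 3*(-2/7))*0 = (2 - 6/7)*0 = (8/7)*0 = 0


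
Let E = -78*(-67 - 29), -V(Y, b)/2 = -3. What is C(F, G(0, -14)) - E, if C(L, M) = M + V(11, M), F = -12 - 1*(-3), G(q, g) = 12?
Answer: -7470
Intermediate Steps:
V(Y, b) = 6 (V(Y, b) = -2*(-3) = 6)
F = -9 (F = -12 + 3 = -9)
C(L, M) = 6 + M (C(L, M) = M + 6 = 6 + M)
E = 7488 (E = -78*(-96) = 7488)
C(F, G(0, -14)) - E = (6 + 12) - 1*7488 = 18 - 7488 = -7470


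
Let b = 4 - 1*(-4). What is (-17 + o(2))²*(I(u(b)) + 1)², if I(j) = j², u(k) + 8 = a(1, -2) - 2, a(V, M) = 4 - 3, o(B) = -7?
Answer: 3873024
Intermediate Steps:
a(V, M) = 1
b = 8 (b = 4 + 4 = 8)
u(k) = -9 (u(k) = -8 + (1 - 2) = -8 - 1 = -9)
(-17 + o(2))²*(I(u(b)) + 1)² = (-17 - 7)²*((-9)² + 1)² = (-24)²*(81 + 1)² = 576*82² = 576*6724 = 3873024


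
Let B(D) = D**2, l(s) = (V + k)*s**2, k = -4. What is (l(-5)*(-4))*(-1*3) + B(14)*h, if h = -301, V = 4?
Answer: -58996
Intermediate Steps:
l(s) = 0 (l(s) = (4 - 4)*s**2 = 0*s**2 = 0)
(l(-5)*(-4))*(-1*3) + B(14)*h = (0*(-4))*(-1*3) + 14**2*(-301) = 0*(-3) + 196*(-301) = 0 - 58996 = -58996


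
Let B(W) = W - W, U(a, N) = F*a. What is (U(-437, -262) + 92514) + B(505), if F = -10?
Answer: 96884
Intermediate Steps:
U(a, N) = -10*a
B(W) = 0
(U(-437, -262) + 92514) + B(505) = (-10*(-437) + 92514) + 0 = (4370 + 92514) + 0 = 96884 + 0 = 96884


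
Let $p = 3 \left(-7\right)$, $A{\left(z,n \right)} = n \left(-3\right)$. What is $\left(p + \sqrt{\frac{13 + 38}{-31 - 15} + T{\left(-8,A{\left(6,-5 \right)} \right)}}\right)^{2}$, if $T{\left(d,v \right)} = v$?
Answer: $\frac{20925}{46} - \frac{63 \sqrt{3266}}{23} \approx 298.35$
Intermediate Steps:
$A{\left(z,n \right)} = - 3 n$
$p = -21$
$\left(p + \sqrt{\frac{13 + 38}{-31 - 15} + T{\left(-8,A{\left(6,-5 \right)} \right)}}\right)^{2} = \left(-21 + \sqrt{\frac{13 + 38}{-31 - 15} - -15}\right)^{2} = \left(-21 + \sqrt{\frac{51}{-46} + 15}\right)^{2} = \left(-21 + \sqrt{51 \left(- \frac{1}{46}\right) + 15}\right)^{2} = \left(-21 + \sqrt{- \frac{51}{46} + 15}\right)^{2} = \left(-21 + \sqrt{\frac{639}{46}}\right)^{2} = \left(-21 + \frac{3 \sqrt{3266}}{46}\right)^{2}$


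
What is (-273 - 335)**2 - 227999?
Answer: 141665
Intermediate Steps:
(-273 - 335)**2 - 227999 = (-608)**2 - 227999 = 369664 - 227999 = 141665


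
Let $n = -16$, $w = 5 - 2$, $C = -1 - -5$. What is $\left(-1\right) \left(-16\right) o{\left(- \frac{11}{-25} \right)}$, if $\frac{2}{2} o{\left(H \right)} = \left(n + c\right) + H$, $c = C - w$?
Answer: $- \frac{5824}{25} \approx -232.96$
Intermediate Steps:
$C = 4$ ($C = -1 + 5 = 4$)
$w = 3$ ($w = 5 - 2 = 3$)
$c = 1$ ($c = 4 - 3 = 1$)
$o{\left(H \right)} = -15 + H$ ($o{\left(H \right)} = \left(-16 + 1\right) + H = -15 + H$)
$\left(-1\right) \left(-16\right) o{\left(- \frac{11}{-25} \right)} = \left(-1\right) \left(-16\right) \left(-15 - \frac{11}{-25}\right) = 16 \left(-15 - - \frac{11}{25}\right) = 16 \left(-15 + \frac{11}{25}\right) = 16 \left(- \frac{364}{25}\right) = - \frac{5824}{25}$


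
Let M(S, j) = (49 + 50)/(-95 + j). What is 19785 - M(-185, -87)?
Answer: 3600969/182 ≈ 19786.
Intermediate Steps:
M(S, j) = 99/(-95 + j)
19785 - M(-185, -87) = 19785 - 99/(-95 - 87) = 19785 - 99/(-182) = 19785 - 99*(-1)/182 = 19785 - 1*(-99/182) = 19785 + 99/182 = 3600969/182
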